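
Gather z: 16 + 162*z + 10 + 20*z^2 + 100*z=20*z^2 + 262*z + 26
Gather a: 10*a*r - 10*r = 10*a*r - 10*r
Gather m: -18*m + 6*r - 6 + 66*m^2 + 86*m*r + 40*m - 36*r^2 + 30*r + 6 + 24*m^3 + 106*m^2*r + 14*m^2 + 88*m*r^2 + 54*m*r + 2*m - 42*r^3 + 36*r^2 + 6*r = 24*m^3 + m^2*(106*r + 80) + m*(88*r^2 + 140*r + 24) - 42*r^3 + 42*r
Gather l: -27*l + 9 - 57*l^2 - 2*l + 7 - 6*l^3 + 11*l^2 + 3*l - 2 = -6*l^3 - 46*l^2 - 26*l + 14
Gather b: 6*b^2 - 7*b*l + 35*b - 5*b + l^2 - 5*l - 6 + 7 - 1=6*b^2 + b*(30 - 7*l) + l^2 - 5*l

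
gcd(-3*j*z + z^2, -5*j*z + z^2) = z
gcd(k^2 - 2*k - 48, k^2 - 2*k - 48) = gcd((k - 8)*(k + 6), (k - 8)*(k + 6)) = k^2 - 2*k - 48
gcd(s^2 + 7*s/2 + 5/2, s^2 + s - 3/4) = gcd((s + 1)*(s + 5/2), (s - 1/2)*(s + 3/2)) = 1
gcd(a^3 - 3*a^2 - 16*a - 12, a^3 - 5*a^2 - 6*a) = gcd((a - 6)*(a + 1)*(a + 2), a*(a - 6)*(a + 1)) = a^2 - 5*a - 6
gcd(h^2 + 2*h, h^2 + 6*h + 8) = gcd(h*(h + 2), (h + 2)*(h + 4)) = h + 2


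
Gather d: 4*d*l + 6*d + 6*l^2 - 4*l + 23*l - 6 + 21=d*(4*l + 6) + 6*l^2 + 19*l + 15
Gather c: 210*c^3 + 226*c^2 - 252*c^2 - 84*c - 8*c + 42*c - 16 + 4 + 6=210*c^3 - 26*c^2 - 50*c - 6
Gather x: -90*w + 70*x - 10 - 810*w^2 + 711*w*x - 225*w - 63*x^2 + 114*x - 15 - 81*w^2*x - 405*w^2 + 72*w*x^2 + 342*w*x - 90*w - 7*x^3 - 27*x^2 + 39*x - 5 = -1215*w^2 - 405*w - 7*x^3 + x^2*(72*w - 90) + x*(-81*w^2 + 1053*w + 223) - 30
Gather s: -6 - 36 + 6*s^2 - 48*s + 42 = 6*s^2 - 48*s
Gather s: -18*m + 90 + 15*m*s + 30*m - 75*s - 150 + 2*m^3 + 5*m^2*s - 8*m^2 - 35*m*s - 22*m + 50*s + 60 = 2*m^3 - 8*m^2 - 10*m + s*(5*m^2 - 20*m - 25)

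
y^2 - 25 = (y - 5)*(y + 5)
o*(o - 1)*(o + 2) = o^3 + o^2 - 2*o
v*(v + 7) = v^2 + 7*v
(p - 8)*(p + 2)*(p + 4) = p^3 - 2*p^2 - 40*p - 64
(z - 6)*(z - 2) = z^2 - 8*z + 12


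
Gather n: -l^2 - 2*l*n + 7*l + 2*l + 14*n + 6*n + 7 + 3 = -l^2 + 9*l + n*(20 - 2*l) + 10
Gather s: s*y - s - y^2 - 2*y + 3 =s*(y - 1) - y^2 - 2*y + 3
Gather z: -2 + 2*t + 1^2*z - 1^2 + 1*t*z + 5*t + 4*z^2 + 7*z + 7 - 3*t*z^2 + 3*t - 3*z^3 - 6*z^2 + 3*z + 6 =10*t - 3*z^3 + z^2*(-3*t - 2) + z*(t + 11) + 10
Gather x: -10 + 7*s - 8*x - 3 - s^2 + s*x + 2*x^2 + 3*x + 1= -s^2 + 7*s + 2*x^2 + x*(s - 5) - 12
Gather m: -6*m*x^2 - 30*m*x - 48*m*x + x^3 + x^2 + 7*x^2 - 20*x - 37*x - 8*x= m*(-6*x^2 - 78*x) + x^3 + 8*x^2 - 65*x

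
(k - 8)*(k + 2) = k^2 - 6*k - 16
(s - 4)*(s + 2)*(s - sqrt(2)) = s^3 - 2*s^2 - sqrt(2)*s^2 - 8*s + 2*sqrt(2)*s + 8*sqrt(2)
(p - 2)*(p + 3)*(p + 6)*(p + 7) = p^4 + 14*p^3 + 49*p^2 - 36*p - 252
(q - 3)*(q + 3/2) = q^2 - 3*q/2 - 9/2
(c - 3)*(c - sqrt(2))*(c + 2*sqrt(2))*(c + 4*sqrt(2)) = c^4 - 3*c^3 + 5*sqrt(2)*c^3 - 15*sqrt(2)*c^2 + 4*c^2 - 16*sqrt(2)*c - 12*c + 48*sqrt(2)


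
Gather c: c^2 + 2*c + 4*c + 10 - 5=c^2 + 6*c + 5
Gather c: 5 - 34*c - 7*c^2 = -7*c^2 - 34*c + 5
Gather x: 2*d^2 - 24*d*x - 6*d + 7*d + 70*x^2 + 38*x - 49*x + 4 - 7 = 2*d^2 + d + 70*x^2 + x*(-24*d - 11) - 3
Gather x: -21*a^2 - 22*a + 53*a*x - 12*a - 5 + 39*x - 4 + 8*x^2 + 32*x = -21*a^2 - 34*a + 8*x^2 + x*(53*a + 71) - 9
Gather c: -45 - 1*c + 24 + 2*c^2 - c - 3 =2*c^2 - 2*c - 24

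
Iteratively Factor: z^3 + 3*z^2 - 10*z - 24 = (z - 3)*(z^2 + 6*z + 8) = (z - 3)*(z + 2)*(z + 4)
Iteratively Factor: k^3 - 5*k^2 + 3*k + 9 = (k - 3)*(k^2 - 2*k - 3) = (k - 3)^2*(k + 1)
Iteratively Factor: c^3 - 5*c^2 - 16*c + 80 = (c - 5)*(c^2 - 16) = (c - 5)*(c - 4)*(c + 4)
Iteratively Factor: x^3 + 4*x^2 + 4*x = (x)*(x^2 + 4*x + 4) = x*(x + 2)*(x + 2)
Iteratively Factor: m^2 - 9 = (m - 3)*(m + 3)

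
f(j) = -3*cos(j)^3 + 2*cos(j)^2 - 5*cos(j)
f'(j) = 9*sin(j)*cos(j)^2 - 4*sin(j)*cos(j) + 5*sin(j)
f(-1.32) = -1.16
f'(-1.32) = -4.42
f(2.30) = 5.11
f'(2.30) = 8.70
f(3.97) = 5.22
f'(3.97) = -8.71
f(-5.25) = -2.44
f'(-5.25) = 4.56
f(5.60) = -4.07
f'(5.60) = -4.62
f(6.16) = -5.92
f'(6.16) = -1.22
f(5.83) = -5.06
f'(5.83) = -3.80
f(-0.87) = -3.20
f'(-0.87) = -4.71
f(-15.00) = 6.27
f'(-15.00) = -8.61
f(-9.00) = 8.49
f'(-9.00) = -6.64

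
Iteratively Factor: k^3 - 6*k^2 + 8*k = (k)*(k^2 - 6*k + 8) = k*(k - 2)*(k - 4)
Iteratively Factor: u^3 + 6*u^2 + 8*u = (u)*(u^2 + 6*u + 8) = u*(u + 2)*(u + 4)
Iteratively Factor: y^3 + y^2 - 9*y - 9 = (y - 3)*(y^2 + 4*y + 3) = (y - 3)*(y + 1)*(y + 3)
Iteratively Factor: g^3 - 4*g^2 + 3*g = (g - 3)*(g^2 - g) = g*(g - 3)*(g - 1)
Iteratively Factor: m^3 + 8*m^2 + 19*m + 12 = (m + 4)*(m^2 + 4*m + 3) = (m + 3)*(m + 4)*(m + 1)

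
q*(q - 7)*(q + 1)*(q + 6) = q^4 - 43*q^2 - 42*q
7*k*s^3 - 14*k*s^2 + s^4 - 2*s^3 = s^2*(7*k + s)*(s - 2)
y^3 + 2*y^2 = y^2*(y + 2)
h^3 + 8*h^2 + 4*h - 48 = (h - 2)*(h + 4)*(h + 6)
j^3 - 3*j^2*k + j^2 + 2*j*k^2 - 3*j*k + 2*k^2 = (j + 1)*(j - 2*k)*(j - k)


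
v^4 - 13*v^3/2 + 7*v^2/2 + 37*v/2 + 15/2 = (v - 5)*(v - 3)*(v + 1/2)*(v + 1)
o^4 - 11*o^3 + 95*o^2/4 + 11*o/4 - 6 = (o - 8)*(o - 3)*(o - 1/2)*(o + 1/2)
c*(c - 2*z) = c^2 - 2*c*z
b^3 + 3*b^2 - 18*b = b*(b - 3)*(b + 6)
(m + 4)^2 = m^2 + 8*m + 16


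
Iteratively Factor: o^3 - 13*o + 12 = (o - 3)*(o^2 + 3*o - 4) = (o - 3)*(o + 4)*(o - 1)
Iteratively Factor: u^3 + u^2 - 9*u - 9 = (u - 3)*(u^2 + 4*u + 3) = (u - 3)*(u + 1)*(u + 3)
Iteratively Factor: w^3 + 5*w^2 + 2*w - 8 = (w - 1)*(w^2 + 6*w + 8) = (w - 1)*(w + 2)*(w + 4)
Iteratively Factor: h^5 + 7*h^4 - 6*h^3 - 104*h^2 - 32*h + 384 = (h + 4)*(h^4 + 3*h^3 - 18*h^2 - 32*h + 96) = (h + 4)^2*(h^3 - h^2 - 14*h + 24) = (h + 4)^3*(h^2 - 5*h + 6) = (h - 3)*(h + 4)^3*(h - 2)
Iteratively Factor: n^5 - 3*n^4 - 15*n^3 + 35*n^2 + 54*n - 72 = (n - 1)*(n^4 - 2*n^3 - 17*n^2 + 18*n + 72) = (n - 4)*(n - 1)*(n^3 + 2*n^2 - 9*n - 18) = (n - 4)*(n - 1)*(n + 2)*(n^2 - 9) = (n - 4)*(n - 1)*(n + 2)*(n + 3)*(n - 3)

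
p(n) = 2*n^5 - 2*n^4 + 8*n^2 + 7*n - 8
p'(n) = 10*n^4 - 8*n^3 + 16*n + 7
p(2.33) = 130.14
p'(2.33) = 237.81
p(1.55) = 28.42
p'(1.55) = 59.73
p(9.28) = 123561.14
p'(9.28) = 67925.84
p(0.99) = 6.75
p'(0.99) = 24.68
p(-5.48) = -11493.77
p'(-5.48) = 10254.10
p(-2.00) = -86.00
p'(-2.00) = 199.00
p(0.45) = -3.28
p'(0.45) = 13.88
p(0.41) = -3.82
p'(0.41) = 13.29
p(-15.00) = -1618313.00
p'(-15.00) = 533017.00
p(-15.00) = -1618313.00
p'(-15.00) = 533017.00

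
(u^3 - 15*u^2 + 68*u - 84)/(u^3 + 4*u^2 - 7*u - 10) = (u^2 - 13*u + 42)/(u^2 + 6*u + 5)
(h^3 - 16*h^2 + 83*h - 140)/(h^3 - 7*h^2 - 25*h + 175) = (h - 4)/(h + 5)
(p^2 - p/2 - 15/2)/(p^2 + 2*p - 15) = (p + 5/2)/(p + 5)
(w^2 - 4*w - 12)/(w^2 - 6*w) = (w + 2)/w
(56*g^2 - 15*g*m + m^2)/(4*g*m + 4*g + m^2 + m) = (56*g^2 - 15*g*m + m^2)/(4*g*m + 4*g + m^2 + m)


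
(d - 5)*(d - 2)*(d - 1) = d^3 - 8*d^2 + 17*d - 10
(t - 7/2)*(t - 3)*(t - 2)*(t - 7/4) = t^4 - 41*t^3/4 + 307*t^2/8 - 497*t/8 + 147/4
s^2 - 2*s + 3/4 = (s - 3/2)*(s - 1/2)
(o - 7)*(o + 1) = o^2 - 6*o - 7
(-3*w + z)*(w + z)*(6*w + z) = -18*w^3 - 15*w^2*z + 4*w*z^2 + z^3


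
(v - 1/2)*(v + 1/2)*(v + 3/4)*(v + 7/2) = v^4 + 17*v^3/4 + 19*v^2/8 - 17*v/16 - 21/32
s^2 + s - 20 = (s - 4)*(s + 5)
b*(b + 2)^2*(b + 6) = b^4 + 10*b^3 + 28*b^2 + 24*b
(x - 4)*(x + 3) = x^2 - x - 12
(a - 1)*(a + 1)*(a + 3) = a^3 + 3*a^2 - a - 3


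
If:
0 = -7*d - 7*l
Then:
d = -l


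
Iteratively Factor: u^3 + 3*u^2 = (u + 3)*(u^2) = u*(u + 3)*(u)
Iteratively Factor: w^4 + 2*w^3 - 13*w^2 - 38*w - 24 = (w + 3)*(w^3 - w^2 - 10*w - 8) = (w + 1)*(w + 3)*(w^2 - 2*w - 8) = (w - 4)*(w + 1)*(w + 3)*(w + 2)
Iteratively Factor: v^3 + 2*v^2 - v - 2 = (v + 2)*(v^2 - 1) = (v + 1)*(v + 2)*(v - 1)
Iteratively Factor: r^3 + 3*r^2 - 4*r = (r + 4)*(r^2 - r) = r*(r + 4)*(r - 1)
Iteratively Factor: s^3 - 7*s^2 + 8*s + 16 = (s - 4)*(s^2 - 3*s - 4) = (s - 4)^2*(s + 1)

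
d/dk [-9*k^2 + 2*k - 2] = 2 - 18*k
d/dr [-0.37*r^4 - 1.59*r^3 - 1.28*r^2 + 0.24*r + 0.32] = -1.48*r^3 - 4.77*r^2 - 2.56*r + 0.24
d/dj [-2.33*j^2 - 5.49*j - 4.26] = -4.66*j - 5.49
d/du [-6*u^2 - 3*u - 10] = -12*u - 3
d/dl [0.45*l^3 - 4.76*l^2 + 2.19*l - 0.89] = 1.35*l^2 - 9.52*l + 2.19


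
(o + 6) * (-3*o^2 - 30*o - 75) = -3*o^3 - 48*o^2 - 255*o - 450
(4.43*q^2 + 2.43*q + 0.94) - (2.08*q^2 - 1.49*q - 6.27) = 2.35*q^2 + 3.92*q + 7.21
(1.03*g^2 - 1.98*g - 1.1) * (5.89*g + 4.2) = 6.0667*g^3 - 7.3362*g^2 - 14.795*g - 4.62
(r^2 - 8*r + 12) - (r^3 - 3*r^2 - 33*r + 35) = -r^3 + 4*r^2 + 25*r - 23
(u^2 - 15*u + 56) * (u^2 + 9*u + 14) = u^4 - 6*u^3 - 65*u^2 + 294*u + 784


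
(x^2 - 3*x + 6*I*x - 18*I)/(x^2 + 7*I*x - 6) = (x - 3)/(x + I)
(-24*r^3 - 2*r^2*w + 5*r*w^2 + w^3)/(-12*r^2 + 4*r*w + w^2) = (12*r^2 + 7*r*w + w^2)/(6*r + w)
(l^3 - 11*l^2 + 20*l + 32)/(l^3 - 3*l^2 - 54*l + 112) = (l^2 - 3*l - 4)/(l^2 + 5*l - 14)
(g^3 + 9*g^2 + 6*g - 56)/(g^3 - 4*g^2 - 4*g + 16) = (g^2 + 11*g + 28)/(g^2 - 2*g - 8)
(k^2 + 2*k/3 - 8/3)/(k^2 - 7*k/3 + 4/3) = (k + 2)/(k - 1)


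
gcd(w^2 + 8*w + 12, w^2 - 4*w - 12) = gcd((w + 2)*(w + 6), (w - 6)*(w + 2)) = w + 2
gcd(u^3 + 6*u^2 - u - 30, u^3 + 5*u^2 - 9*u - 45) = u^2 + 8*u + 15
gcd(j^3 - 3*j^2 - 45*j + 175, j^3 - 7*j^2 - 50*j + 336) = j + 7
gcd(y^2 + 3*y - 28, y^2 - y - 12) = y - 4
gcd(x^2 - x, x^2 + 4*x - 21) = 1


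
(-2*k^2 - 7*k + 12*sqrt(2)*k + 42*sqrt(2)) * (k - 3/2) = -2*k^3 - 4*k^2 + 12*sqrt(2)*k^2 + 21*k/2 + 24*sqrt(2)*k - 63*sqrt(2)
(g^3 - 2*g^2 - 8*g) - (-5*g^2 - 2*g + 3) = g^3 + 3*g^2 - 6*g - 3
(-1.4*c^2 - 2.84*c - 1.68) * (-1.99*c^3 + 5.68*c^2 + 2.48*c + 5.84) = 2.786*c^5 - 2.3004*c^4 - 16.26*c^3 - 24.7616*c^2 - 20.752*c - 9.8112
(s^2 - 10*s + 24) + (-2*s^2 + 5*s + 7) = -s^2 - 5*s + 31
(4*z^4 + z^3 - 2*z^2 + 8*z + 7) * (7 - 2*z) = -8*z^5 + 26*z^4 + 11*z^3 - 30*z^2 + 42*z + 49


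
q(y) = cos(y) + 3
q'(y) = -sin(y)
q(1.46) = 3.11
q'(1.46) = -0.99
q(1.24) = 3.32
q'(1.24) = -0.95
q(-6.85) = 3.84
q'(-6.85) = 0.54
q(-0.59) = 3.83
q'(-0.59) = 0.56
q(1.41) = 3.16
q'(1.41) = -0.99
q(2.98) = 2.01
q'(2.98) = -0.16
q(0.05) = 4.00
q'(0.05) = -0.05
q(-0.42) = 3.91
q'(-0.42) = 0.41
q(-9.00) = 2.09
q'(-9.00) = 0.41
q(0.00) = 4.00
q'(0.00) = 0.00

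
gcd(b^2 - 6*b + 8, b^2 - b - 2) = b - 2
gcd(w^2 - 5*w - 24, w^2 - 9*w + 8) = w - 8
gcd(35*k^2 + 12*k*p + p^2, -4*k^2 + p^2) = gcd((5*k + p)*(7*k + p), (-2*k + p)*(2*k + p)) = 1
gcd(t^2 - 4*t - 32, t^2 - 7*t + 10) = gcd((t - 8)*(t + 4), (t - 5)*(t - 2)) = 1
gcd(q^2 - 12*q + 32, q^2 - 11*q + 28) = q - 4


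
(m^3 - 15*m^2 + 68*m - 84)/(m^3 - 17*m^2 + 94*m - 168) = (m - 2)/(m - 4)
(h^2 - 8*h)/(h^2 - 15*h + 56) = h/(h - 7)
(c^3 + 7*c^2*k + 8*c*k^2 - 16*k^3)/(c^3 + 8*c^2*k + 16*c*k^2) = (c - k)/c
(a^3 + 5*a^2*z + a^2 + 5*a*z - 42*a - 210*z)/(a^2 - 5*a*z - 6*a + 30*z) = (-a^2 - 5*a*z - 7*a - 35*z)/(-a + 5*z)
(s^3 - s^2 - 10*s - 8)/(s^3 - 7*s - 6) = (s - 4)/(s - 3)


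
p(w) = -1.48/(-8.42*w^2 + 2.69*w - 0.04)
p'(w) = -1.48*(16.84*w - 2.69)/(-8.42*w^2 + 2.69*w - 0.04)^2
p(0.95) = 0.29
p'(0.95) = -0.76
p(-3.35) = 0.01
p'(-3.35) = 0.01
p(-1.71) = 0.05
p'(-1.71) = 0.05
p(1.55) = 0.09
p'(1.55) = -0.13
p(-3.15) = 0.02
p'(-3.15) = 0.01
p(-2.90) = 0.02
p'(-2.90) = 0.01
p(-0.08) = 4.79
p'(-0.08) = 62.54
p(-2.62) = 0.02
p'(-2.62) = 0.02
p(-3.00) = 0.02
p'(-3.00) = 0.01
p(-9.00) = 0.00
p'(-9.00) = 0.00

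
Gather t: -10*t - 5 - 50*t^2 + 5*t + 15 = -50*t^2 - 5*t + 10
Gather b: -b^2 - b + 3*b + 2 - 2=-b^2 + 2*b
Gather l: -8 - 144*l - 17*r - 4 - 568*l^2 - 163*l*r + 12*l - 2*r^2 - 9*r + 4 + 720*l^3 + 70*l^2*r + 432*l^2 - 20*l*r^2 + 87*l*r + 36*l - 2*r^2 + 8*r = 720*l^3 + l^2*(70*r - 136) + l*(-20*r^2 - 76*r - 96) - 4*r^2 - 18*r - 8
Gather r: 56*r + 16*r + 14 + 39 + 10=72*r + 63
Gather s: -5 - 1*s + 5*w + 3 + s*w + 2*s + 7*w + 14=s*(w + 1) + 12*w + 12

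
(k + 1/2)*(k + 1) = k^2 + 3*k/2 + 1/2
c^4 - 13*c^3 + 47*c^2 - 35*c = c*(c - 7)*(c - 5)*(c - 1)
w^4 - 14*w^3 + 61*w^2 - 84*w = w*(w - 7)*(w - 4)*(w - 3)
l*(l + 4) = l^2 + 4*l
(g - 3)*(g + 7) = g^2 + 4*g - 21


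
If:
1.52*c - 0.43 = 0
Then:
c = 0.28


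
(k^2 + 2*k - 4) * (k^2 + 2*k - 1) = k^4 + 4*k^3 - k^2 - 10*k + 4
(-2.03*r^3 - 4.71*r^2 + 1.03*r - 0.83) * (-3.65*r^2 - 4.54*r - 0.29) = 7.4095*r^5 + 26.4077*r^4 + 18.2126*r^3 - 0.280800000000001*r^2 + 3.4695*r + 0.2407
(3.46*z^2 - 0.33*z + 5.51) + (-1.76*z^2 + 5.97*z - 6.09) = 1.7*z^2 + 5.64*z - 0.58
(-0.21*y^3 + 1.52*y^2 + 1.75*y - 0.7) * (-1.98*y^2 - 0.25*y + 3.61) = 0.4158*y^5 - 2.9571*y^4 - 4.6031*y^3 + 6.4357*y^2 + 6.4925*y - 2.527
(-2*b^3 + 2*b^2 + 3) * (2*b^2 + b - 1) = -4*b^5 + 2*b^4 + 4*b^3 + 4*b^2 + 3*b - 3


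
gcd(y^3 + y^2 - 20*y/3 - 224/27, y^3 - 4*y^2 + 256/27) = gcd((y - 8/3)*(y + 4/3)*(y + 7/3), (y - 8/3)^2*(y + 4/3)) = y^2 - 4*y/3 - 32/9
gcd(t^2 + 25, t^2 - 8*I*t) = 1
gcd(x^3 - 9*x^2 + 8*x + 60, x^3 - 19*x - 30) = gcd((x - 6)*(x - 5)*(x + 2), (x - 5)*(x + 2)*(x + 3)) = x^2 - 3*x - 10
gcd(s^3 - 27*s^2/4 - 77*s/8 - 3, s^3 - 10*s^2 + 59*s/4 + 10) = s^2 - 15*s/2 - 4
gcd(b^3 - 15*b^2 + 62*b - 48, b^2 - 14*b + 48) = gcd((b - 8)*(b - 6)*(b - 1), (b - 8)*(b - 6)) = b^2 - 14*b + 48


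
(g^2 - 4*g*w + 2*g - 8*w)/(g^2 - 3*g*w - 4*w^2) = (g + 2)/(g + w)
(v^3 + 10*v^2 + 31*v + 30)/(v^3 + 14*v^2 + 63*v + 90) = (v + 2)/(v + 6)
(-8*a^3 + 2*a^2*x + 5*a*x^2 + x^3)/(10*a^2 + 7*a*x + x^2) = (-4*a^2 + 3*a*x + x^2)/(5*a + x)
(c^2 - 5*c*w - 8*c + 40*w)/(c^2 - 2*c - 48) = (c - 5*w)/(c + 6)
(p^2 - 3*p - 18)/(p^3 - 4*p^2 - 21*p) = (p - 6)/(p*(p - 7))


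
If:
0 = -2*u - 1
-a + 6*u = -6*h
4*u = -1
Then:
No Solution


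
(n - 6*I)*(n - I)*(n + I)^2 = n^4 - 5*I*n^3 + 7*n^2 - 5*I*n + 6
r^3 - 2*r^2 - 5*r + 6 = (r - 3)*(r - 1)*(r + 2)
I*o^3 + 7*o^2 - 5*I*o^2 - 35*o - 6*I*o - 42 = (o - 6)*(o - 7*I)*(I*o + I)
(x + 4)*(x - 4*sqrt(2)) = x^2 - 4*sqrt(2)*x + 4*x - 16*sqrt(2)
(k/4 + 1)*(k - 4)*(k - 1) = k^3/4 - k^2/4 - 4*k + 4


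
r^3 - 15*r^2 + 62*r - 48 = (r - 8)*(r - 6)*(r - 1)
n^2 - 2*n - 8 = (n - 4)*(n + 2)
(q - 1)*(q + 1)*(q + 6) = q^3 + 6*q^2 - q - 6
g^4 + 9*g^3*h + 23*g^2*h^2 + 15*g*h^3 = g*(g + h)*(g + 3*h)*(g + 5*h)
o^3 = o^3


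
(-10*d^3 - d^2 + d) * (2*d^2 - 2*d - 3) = -20*d^5 + 18*d^4 + 34*d^3 + d^2 - 3*d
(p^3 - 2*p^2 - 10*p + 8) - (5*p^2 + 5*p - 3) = p^3 - 7*p^2 - 15*p + 11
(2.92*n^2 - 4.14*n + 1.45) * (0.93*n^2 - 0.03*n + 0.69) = 2.7156*n^4 - 3.9378*n^3 + 3.4875*n^2 - 2.9001*n + 1.0005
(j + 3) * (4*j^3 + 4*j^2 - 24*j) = 4*j^4 + 16*j^3 - 12*j^2 - 72*j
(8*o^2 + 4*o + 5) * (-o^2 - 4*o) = -8*o^4 - 36*o^3 - 21*o^2 - 20*o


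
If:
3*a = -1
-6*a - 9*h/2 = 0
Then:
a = -1/3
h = 4/9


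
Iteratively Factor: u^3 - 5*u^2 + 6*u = (u)*(u^2 - 5*u + 6) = u*(u - 3)*(u - 2)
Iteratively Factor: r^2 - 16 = (r + 4)*(r - 4)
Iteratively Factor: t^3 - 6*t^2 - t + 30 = (t - 3)*(t^2 - 3*t - 10) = (t - 3)*(t + 2)*(t - 5)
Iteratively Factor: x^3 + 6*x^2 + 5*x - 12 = (x + 3)*(x^2 + 3*x - 4) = (x + 3)*(x + 4)*(x - 1)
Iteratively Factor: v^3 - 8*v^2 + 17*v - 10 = (v - 1)*(v^2 - 7*v + 10) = (v - 5)*(v - 1)*(v - 2)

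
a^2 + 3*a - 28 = (a - 4)*(a + 7)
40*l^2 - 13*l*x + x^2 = (-8*l + x)*(-5*l + x)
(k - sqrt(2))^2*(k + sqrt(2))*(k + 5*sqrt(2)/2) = k^4 + 3*sqrt(2)*k^3/2 - 7*k^2 - 3*sqrt(2)*k + 10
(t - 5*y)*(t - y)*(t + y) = t^3 - 5*t^2*y - t*y^2 + 5*y^3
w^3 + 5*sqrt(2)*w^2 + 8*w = w*(w + sqrt(2))*(w + 4*sqrt(2))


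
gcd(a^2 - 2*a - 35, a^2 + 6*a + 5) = a + 5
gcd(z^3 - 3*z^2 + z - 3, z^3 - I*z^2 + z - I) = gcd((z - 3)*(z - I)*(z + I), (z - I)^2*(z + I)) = z^2 + 1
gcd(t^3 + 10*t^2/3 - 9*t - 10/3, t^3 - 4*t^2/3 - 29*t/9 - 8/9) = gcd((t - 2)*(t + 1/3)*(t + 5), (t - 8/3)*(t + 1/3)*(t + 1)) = t + 1/3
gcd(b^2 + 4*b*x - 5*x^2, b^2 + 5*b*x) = b + 5*x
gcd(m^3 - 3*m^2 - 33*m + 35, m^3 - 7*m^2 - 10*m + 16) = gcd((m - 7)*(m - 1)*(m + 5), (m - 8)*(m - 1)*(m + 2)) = m - 1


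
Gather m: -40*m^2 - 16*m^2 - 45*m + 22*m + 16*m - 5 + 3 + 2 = -56*m^2 - 7*m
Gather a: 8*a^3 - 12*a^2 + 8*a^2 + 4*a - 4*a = 8*a^3 - 4*a^2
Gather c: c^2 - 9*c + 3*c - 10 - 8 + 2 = c^2 - 6*c - 16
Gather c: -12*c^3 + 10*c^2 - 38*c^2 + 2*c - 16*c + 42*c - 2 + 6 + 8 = -12*c^3 - 28*c^2 + 28*c + 12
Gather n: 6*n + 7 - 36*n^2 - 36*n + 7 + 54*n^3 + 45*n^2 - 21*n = 54*n^3 + 9*n^2 - 51*n + 14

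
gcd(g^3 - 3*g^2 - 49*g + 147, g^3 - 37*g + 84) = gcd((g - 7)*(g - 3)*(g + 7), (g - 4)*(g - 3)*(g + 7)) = g^2 + 4*g - 21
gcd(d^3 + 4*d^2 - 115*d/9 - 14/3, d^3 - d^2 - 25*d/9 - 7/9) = d^2 - 2*d - 7/9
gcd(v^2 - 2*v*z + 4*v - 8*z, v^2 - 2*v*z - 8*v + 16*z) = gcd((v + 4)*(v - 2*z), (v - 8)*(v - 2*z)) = -v + 2*z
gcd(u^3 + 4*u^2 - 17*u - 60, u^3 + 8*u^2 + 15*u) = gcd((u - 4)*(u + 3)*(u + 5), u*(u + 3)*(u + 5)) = u^2 + 8*u + 15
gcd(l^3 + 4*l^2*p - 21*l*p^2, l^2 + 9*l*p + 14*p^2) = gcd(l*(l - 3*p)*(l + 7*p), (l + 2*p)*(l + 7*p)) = l + 7*p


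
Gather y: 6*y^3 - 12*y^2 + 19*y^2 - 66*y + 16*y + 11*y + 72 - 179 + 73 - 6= 6*y^3 + 7*y^2 - 39*y - 40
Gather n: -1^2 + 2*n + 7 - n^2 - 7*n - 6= -n^2 - 5*n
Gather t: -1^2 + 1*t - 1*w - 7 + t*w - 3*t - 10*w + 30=t*(w - 2) - 11*w + 22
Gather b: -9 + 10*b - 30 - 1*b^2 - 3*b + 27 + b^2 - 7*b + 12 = 0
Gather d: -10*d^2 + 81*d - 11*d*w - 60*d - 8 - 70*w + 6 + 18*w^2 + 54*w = -10*d^2 + d*(21 - 11*w) + 18*w^2 - 16*w - 2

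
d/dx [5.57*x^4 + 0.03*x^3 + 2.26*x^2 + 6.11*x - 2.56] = 22.28*x^3 + 0.09*x^2 + 4.52*x + 6.11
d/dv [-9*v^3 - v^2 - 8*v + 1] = -27*v^2 - 2*v - 8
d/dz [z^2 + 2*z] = 2*z + 2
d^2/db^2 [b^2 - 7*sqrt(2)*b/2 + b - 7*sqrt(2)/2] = 2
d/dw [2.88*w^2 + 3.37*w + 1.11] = 5.76*w + 3.37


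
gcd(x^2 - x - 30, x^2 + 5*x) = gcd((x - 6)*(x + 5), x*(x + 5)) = x + 5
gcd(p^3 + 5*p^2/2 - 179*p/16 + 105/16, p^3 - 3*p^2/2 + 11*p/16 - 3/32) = p - 3/4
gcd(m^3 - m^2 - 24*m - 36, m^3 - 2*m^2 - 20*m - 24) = m^2 - 4*m - 12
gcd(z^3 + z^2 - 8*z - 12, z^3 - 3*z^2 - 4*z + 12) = z^2 - z - 6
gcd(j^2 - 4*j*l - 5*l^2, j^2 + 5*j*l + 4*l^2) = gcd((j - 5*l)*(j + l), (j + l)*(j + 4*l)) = j + l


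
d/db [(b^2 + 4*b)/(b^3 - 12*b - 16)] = (-b^3 - 6*b^2 - 32)/(b^5 - 2*b^4 - 20*b^3 + 8*b^2 + 128*b + 128)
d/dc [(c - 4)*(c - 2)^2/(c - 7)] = (c - 2)*((c - 7)*(3*c - 10) - (c - 4)*(c - 2))/(c - 7)^2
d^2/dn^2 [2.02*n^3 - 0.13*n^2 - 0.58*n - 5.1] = 12.12*n - 0.26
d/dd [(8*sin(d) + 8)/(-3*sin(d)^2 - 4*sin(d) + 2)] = 24*(sin(d)^2 + 2*sin(d) + 2)*cos(d)/(3*sin(d)^2 + 4*sin(d) - 2)^2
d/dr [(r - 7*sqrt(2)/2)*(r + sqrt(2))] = 2*r - 5*sqrt(2)/2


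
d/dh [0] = 0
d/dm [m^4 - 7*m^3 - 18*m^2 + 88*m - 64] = 4*m^3 - 21*m^2 - 36*m + 88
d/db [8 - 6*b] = -6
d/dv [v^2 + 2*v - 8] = 2*v + 2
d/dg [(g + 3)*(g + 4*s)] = 2*g + 4*s + 3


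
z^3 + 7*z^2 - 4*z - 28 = (z - 2)*(z + 2)*(z + 7)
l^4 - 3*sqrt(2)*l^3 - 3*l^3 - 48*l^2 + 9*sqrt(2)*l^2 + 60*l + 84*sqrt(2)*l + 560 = (l - 7)*(l + 4)*(l - 5*sqrt(2))*(l + 2*sqrt(2))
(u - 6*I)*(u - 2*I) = u^2 - 8*I*u - 12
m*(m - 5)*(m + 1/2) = m^3 - 9*m^2/2 - 5*m/2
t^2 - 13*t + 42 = (t - 7)*(t - 6)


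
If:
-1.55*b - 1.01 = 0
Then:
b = -0.65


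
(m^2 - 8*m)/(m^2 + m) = (m - 8)/(m + 1)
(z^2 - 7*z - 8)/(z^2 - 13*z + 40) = (z + 1)/(z - 5)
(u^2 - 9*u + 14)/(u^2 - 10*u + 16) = (u - 7)/(u - 8)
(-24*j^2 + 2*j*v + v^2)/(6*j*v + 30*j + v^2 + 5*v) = (-4*j + v)/(v + 5)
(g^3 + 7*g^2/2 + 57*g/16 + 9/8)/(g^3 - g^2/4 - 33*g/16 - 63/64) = 4*(g + 2)/(4*g - 7)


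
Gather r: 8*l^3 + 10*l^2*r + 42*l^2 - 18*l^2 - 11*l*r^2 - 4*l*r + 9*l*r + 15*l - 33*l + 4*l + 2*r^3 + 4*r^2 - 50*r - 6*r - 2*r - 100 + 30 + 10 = 8*l^3 + 24*l^2 - 14*l + 2*r^3 + r^2*(4 - 11*l) + r*(10*l^2 + 5*l - 58) - 60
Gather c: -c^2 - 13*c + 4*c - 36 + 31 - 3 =-c^2 - 9*c - 8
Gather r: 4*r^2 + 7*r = 4*r^2 + 7*r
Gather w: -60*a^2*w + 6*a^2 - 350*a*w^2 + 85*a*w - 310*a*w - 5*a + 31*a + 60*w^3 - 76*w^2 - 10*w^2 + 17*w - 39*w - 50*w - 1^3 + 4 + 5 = 6*a^2 + 26*a + 60*w^3 + w^2*(-350*a - 86) + w*(-60*a^2 - 225*a - 72) + 8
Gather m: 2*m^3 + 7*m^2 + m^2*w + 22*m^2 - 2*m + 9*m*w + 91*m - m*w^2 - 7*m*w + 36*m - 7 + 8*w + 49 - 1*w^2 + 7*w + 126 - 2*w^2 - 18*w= 2*m^3 + m^2*(w + 29) + m*(-w^2 + 2*w + 125) - 3*w^2 - 3*w + 168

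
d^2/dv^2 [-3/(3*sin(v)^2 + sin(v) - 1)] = 3*(36*sin(v)^4 + 9*sin(v)^3 - 41*sin(v)^2 - 17*sin(v) - 8)/(3*sin(v)^2 + sin(v) - 1)^3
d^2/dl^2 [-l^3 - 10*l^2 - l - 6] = -6*l - 20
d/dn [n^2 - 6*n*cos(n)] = 6*n*sin(n) + 2*n - 6*cos(n)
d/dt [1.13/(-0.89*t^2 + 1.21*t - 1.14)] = (2.0114*t - 1.3673)/(0.89*t^2 - 1.21*t + 1.14)^2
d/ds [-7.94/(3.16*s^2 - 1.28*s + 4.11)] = (50.1808*s - 10.1632)/(3.16*s^2 - 1.28*s + 4.11)^2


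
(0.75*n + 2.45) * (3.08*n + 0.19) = 2.31*n^2 + 7.6885*n + 0.4655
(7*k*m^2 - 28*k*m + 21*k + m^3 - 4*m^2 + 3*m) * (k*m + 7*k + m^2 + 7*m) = 7*k^2*m^3 + 21*k^2*m^2 - 175*k^2*m + 147*k^2 + 8*k*m^4 + 24*k*m^3 - 200*k*m^2 + 168*k*m + m^5 + 3*m^4 - 25*m^3 + 21*m^2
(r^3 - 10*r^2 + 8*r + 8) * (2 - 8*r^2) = -8*r^5 + 80*r^4 - 62*r^3 - 84*r^2 + 16*r + 16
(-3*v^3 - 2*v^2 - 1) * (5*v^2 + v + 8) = -15*v^5 - 13*v^4 - 26*v^3 - 21*v^2 - v - 8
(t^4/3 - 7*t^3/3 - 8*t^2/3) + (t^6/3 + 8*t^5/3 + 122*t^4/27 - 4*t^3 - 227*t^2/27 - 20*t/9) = t^6/3 + 8*t^5/3 + 131*t^4/27 - 19*t^3/3 - 299*t^2/27 - 20*t/9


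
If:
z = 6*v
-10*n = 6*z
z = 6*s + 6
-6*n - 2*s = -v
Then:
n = 36/103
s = -113/103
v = -10/103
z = -60/103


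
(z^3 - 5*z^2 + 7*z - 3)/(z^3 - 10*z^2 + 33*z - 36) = (z^2 - 2*z + 1)/(z^2 - 7*z + 12)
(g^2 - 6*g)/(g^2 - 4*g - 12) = g/(g + 2)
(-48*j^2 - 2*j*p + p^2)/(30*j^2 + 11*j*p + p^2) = (-8*j + p)/(5*j + p)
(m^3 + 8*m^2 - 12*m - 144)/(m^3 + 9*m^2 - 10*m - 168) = (m + 6)/(m + 7)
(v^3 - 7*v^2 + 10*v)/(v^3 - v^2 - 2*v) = (v - 5)/(v + 1)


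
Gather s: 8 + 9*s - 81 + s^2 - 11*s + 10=s^2 - 2*s - 63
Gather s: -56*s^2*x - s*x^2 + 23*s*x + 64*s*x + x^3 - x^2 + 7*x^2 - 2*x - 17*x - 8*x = -56*s^2*x + s*(-x^2 + 87*x) + x^3 + 6*x^2 - 27*x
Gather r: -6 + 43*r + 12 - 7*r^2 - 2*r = -7*r^2 + 41*r + 6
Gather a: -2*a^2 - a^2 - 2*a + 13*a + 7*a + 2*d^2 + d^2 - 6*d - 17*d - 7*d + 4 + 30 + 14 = -3*a^2 + 18*a + 3*d^2 - 30*d + 48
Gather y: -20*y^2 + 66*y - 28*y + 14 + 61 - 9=-20*y^2 + 38*y + 66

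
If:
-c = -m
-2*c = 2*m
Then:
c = 0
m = 0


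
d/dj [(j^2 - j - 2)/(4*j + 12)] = (j^2 + 6*j - 1)/(4*(j^2 + 6*j + 9))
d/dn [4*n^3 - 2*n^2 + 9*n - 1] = 12*n^2 - 4*n + 9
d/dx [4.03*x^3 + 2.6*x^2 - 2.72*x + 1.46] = 12.09*x^2 + 5.2*x - 2.72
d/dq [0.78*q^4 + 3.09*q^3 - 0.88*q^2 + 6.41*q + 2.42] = 3.12*q^3 + 9.27*q^2 - 1.76*q + 6.41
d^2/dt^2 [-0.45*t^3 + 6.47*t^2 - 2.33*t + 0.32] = 12.94 - 2.7*t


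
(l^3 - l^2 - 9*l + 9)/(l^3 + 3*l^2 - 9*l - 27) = (l - 1)/(l + 3)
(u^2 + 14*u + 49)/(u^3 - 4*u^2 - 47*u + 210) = (u + 7)/(u^2 - 11*u + 30)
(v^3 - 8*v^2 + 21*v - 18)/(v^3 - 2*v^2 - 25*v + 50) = (v^2 - 6*v + 9)/(v^2 - 25)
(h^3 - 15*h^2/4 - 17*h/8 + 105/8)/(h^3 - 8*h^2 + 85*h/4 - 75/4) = (4*h + 7)/(2*(2*h - 5))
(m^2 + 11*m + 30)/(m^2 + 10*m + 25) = (m + 6)/(m + 5)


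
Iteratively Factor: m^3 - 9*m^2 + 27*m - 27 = (m - 3)*(m^2 - 6*m + 9) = (m - 3)^2*(m - 3)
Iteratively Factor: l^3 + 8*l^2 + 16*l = (l + 4)*(l^2 + 4*l) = l*(l + 4)*(l + 4)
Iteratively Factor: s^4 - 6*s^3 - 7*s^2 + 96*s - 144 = (s - 3)*(s^3 - 3*s^2 - 16*s + 48) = (s - 4)*(s - 3)*(s^2 + s - 12) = (s - 4)*(s - 3)^2*(s + 4)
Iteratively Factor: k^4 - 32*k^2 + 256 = (k - 4)*(k^3 + 4*k^2 - 16*k - 64) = (k - 4)*(k + 4)*(k^2 - 16) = (k - 4)^2*(k + 4)*(k + 4)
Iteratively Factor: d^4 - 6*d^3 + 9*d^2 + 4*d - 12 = (d + 1)*(d^3 - 7*d^2 + 16*d - 12) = (d - 2)*(d + 1)*(d^2 - 5*d + 6) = (d - 2)^2*(d + 1)*(d - 3)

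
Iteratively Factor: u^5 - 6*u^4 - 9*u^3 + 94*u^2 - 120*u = (u - 2)*(u^4 - 4*u^3 - 17*u^2 + 60*u) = u*(u - 2)*(u^3 - 4*u^2 - 17*u + 60) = u*(u - 3)*(u - 2)*(u^2 - u - 20) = u*(u - 3)*(u - 2)*(u + 4)*(u - 5)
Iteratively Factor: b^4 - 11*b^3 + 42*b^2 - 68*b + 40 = (b - 2)*(b^3 - 9*b^2 + 24*b - 20) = (b - 5)*(b - 2)*(b^2 - 4*b + 4) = (b - 5)*(b - 2)^2*(b - 2)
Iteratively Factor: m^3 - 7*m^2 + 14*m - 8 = (m - 1)*(m^2 - 6*m + 8) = (m - 2)*(m - 1)*(m - 4)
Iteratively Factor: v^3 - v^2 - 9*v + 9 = (v + 3)*(v^2 - 4*v + 3) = (v - 3)*(v + 3)*(v - 1)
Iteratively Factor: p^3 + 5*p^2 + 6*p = (p + 3)*(p^2 + 2*p) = p*(p + 3)*(p + 2)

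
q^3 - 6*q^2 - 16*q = q*(q - 8)*(q + 2)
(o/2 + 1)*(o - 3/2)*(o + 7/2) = o^3/2 + 2*o^2 - 5*o/8 - 21/4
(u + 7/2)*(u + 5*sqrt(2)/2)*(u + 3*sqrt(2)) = u^3 + 7*u^2/2 + 11*sqrt(2)*u^2/2 + 15*u + 77*sqrt(2)*u/4 + 105/2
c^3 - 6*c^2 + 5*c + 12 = (c - 4)*(c - 3)*(c + 1)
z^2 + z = z*(z + 1)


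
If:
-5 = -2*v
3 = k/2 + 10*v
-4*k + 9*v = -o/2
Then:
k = -44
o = -397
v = 5/2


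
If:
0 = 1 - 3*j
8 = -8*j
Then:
No Solution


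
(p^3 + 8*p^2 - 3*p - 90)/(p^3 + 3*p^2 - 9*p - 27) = (p^2 + 11*p + 30)/(p^2 + 6*p + 9)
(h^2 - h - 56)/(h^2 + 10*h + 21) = (h - 8)/(h + 3)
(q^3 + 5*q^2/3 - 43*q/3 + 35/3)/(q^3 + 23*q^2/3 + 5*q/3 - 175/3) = (q - 1)/(q + 5)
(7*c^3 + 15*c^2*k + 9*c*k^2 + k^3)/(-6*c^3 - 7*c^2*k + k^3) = (-7*c^2 - 8*c*k - k^2)/(6*c^2 + c*k - k^2)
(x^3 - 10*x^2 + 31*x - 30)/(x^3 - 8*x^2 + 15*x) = (x - 2)/x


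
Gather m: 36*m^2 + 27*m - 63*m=36*m^2 - 36*m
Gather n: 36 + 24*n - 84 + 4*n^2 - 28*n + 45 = 4*n^2 - 4*n - 3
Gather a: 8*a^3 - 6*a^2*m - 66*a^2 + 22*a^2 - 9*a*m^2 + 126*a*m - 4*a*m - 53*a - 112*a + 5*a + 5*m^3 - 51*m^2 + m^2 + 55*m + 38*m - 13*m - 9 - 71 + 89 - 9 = 8*a^3 + a^2*(-6*m - 44) + a*(-9*m^2 + 122*m - 160) + 5*m^3 - 50*m^2 + 80*m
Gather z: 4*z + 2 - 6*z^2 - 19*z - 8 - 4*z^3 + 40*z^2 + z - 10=-4*z^3 + 34*z^2 - 14*z - 16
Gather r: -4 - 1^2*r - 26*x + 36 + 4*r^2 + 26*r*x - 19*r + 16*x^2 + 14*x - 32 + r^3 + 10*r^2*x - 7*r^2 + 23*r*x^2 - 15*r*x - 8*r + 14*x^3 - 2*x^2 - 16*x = r^3 + r^2*(10*x - 3) + r*(23*x^2 + 11*x - 28) + 14*x^3 + 14*x^2 - 28*x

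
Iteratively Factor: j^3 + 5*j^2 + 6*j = (j + 3)*(j^2 + 2*j) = j*(j + 3)*(j + 2)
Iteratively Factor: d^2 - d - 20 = (d - 5)*(d + 4)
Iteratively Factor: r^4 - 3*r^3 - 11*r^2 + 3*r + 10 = (r + 1)*(r^3 - 4*r^2 - 7*r + 10) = (r - 5)*(r + 1)*(r^2 + r - 2) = (r - 5)*(r - 1)*(r + 1)*(r + 2)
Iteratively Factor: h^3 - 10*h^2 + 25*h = (h - 5)*(h^2 - 5*h) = h*(h - 5)*(h - 5)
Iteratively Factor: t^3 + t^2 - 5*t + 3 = (t + 3)*(t^2 - 2*t + 1) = (t - 1)*(t + 3)*(t - 1)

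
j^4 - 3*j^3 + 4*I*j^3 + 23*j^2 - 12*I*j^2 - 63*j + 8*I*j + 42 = (j - 2)*(j - 1)*(j - 3*I)*(j + 7*I)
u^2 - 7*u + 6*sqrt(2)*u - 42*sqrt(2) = (u - 7)*(u + 6*sqrt(2))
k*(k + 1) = k^2 + k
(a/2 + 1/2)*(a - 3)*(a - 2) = a^3/2 - 2*a^2 + a/2 + 3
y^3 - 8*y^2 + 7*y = y*(y - 7)*(y - 1)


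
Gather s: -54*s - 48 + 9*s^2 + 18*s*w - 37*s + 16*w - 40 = 9*s^2 + s*(18*w - 91) + 16*w - 88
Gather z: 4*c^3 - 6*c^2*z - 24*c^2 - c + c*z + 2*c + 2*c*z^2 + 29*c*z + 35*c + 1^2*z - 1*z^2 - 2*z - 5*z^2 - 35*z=4*c^3 - 24*c^2 + 36*c + z^2*(2*c - 6) + z*(-6*c^2 + 30*c - 36)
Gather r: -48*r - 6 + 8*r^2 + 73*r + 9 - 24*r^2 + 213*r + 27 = -16*r^2 + 238*r + 30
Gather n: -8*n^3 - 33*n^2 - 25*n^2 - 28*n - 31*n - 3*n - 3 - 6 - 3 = -8*n^3 - 58*n^2 - 62*n - 12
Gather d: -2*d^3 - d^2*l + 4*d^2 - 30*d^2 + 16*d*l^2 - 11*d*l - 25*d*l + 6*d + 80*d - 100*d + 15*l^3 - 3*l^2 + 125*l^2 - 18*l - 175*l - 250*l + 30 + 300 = -2*d^3 + d^2*(-l - 26) + d*(16*l^2 - 36*l - 14) + 15*l^3 + 122*l^2 - 443*l + 330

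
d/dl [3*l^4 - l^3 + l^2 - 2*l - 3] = 12*l^3 - 3*l^2 + 2*l - 2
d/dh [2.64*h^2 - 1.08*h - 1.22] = 5.28*h - 1.08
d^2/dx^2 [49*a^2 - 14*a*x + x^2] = 2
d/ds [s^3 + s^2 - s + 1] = 3*s^2 + 2*s - 1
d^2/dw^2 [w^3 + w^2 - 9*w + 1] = 6*w + 2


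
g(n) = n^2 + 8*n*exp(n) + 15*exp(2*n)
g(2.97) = 6170.97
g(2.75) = 4022.08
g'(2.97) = 12023.05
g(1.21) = 202.61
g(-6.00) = 35.88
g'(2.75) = 7815.54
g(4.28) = 80772.05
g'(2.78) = 8287.68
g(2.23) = 1468.20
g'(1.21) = 399.09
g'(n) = 8*n*exp(n) + 2*n + 30*exp(2*n) + 8*exp(n)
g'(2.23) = 2839.39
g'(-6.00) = -12.10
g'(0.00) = 38.00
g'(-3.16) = -7.00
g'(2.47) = 4526.24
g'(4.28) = 159620.43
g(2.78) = 4263.56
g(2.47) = 2336.27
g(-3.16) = 8.94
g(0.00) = 15.00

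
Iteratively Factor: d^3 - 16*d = (d - 4)*(d^2 + 4*d) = (d - 4)*(d + 4)*(d)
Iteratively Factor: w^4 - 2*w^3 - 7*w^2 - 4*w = (w + 1)*(w^3 - 3*w^2 - 4*w) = (w + 1)^2*(w^2 - 4*w) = (w - 4)*(w + 1)^2*(w)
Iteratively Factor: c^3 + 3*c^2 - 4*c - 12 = (c + 3)*(c^2 - 4) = (c + 2)*(c + 3)*(c - 2)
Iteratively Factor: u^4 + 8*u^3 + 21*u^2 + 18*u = (u + 3)*(u^3 + 5*u^2 + 6*u) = (u + 2)*(u + 3)*(u^2 + 3*u) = u*(u + 2)*(u + 3)*(u + 3)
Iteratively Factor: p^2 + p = (p)*(p + 1)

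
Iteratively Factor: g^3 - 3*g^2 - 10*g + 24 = (g - 4)*(g^2 + g - 6) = (g - 4)*(g - 2)*(g + 3)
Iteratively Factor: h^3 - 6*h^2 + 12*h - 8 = (h - 2)*(h^2 - 4*h + 4) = (h - 2)^2*(h - 2)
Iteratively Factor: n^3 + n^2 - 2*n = (n)*(n^2 + n - 2) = n*(n + 2)*(n - 1)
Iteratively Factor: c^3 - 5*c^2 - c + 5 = (c + 1)*(c^2 - 6*c + 5) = (c - 1)*(c + 1)*(c - 5)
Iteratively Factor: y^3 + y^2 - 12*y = (y + 4)*(y^2 - 3*y) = y*(y + 4)*(y - 3)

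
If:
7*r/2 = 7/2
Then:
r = 1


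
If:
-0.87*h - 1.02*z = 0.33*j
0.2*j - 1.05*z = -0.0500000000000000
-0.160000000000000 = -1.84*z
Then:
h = -0.18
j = 0.21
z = 0.09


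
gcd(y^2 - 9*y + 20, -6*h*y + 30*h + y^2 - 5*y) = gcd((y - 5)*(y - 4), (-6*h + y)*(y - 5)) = y - 5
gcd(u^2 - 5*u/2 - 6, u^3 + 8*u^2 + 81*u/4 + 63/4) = u + 3/2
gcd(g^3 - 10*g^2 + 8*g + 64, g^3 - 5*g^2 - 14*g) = g + 2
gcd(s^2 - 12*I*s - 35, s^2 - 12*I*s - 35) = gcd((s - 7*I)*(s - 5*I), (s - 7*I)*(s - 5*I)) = s^2 - 12*I*s - 35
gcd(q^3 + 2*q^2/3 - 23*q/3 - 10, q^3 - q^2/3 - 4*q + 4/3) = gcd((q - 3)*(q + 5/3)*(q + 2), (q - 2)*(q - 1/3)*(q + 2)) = q + 2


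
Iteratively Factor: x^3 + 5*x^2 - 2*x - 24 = (x + 3)*(x^2 + 2*x - 8) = (x - 2)*(x + 3)*(x + 4)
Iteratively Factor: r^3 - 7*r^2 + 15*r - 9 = (r - 3)*(r^2 - 4*r + 3) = (r - 3)^2*(r - 1)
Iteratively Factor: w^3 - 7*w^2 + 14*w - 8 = (w - 4)*(w^2 - 3*w + 2) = (w - 4)*(w - 2)*(w - 1)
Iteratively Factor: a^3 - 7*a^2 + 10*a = (a)*(a^2 - 7*a + 10) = a*(a - 5)*(a - 2)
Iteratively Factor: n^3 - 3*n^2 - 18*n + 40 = (n - 2)*(n^2 - n - 20) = (n - 2)*(n + 4)*(n - 5)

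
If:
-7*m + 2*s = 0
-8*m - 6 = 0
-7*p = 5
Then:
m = -3/4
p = -5/7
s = -21/8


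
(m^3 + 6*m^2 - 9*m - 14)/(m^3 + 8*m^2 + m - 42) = (m + 1)/(m + 3)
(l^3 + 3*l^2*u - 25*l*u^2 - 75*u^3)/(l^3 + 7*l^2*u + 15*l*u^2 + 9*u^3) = (l^2 - 25*u^2)/(l^2 + 4*l*u + 3*u^2)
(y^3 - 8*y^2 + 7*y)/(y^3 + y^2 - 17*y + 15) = y*(y - 7)/(y^2 + 2*y - 15)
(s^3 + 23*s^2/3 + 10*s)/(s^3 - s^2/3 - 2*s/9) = 3*(3*s^2 + 23*s + 30)/(9*s^2 - 3*s - 2)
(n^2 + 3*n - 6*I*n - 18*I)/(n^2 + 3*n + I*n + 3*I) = (n - 6*I)/(n + I)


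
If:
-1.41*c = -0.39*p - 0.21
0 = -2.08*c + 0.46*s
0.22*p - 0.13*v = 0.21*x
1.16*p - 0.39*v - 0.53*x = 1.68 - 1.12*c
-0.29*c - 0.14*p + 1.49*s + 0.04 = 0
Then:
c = -0.02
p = -0.61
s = -0.09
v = -33.44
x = 20.06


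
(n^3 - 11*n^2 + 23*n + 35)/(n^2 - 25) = (n^2 - 6*n - 7)/(n + 5)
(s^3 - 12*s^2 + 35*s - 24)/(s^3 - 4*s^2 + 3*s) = (s - 8)/s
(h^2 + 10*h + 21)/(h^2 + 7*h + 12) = (h + 7)/(h + 4)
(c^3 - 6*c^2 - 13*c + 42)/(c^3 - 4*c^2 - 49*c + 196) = (c^2 + c - 6)/(c^2 + 3*c - 28)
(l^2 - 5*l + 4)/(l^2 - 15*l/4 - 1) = 4*(l - 1)/(4*l + 1)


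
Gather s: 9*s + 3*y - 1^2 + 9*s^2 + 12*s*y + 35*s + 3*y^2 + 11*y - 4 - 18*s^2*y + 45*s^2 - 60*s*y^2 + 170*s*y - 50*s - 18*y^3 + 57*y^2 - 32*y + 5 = s^2*(54 - 18*y) + s*(-60*y^2 + 182*y - 6) - 18*y^3 + 60*y^2 - 18*y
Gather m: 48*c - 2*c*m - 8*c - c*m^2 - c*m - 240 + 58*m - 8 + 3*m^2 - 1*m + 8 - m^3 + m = 40*c - m^3 + m^2*(3 - c) + m*(58 - 3*c) - 240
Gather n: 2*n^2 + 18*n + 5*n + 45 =2*n^2 + 23*n + 45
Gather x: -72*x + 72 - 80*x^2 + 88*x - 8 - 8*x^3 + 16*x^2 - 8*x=-8*x^3 - 64*x^2 + 8*x + 64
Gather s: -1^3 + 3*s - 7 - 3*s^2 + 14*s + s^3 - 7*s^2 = s^3 - 10*s^2 + 17*s - 8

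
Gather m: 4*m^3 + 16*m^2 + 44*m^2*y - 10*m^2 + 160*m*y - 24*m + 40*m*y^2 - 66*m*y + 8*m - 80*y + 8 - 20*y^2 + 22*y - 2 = 4*m^3 + m^2*(44*y + 6) + m*(40*y^2 + 94*y - 16) - 20*y^2 - 58*y + 6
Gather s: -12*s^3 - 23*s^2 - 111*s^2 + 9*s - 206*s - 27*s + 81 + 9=-12*s^3 - 134*s^2 - 224*s + 90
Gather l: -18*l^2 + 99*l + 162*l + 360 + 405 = -18*l^2 + 261*l + 765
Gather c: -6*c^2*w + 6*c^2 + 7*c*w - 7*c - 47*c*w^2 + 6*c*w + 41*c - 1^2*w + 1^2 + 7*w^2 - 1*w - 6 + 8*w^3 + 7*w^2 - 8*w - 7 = c^2*(6 - 6*w) + c*(-47*w^2 + 13*w + 34) + 8*w^3 + 14*w^2 - 10*w - 12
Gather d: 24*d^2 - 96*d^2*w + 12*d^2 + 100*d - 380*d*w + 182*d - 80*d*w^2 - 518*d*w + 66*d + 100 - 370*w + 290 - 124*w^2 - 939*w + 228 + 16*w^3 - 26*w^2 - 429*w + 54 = d^2*(36 - 96*w) + d*(-80*w^2 - 898*w + 348) + 16*w^3 - 150*w^2 - 1738*w + 672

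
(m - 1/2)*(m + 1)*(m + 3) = m^3 + 7*m^2/2 + m - 3/2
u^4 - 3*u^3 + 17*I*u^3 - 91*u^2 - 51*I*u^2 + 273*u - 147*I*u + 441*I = (u - 3)*(u + 3*I)*(u + 7*I)^2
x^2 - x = x*(x - 1)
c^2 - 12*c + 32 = (c - 8)*(c - 4)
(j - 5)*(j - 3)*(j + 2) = j^3 - 6*j^2 - j + 30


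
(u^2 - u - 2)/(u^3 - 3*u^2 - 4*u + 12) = (u + 1)/(u^2 - u - 6)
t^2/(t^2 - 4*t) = t/(t - 4)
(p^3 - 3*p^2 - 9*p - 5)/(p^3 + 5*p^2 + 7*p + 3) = (p - 5)/(p + 3)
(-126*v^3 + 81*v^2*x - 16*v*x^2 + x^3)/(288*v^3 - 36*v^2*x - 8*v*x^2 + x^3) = (21*v^2 - 10*v*x + x^2)/(-48*v^2 - 2*v*x + x^2)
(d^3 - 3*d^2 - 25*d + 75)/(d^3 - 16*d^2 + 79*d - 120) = (d + 5)/(d - 8)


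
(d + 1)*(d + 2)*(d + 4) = d^3 + 7*d^2 + 14*d + 8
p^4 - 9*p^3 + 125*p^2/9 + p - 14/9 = (p - 7)*(p - 2)*(p - 1/3)*(p + 1/3)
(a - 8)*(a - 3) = a^2 - 11*a + 24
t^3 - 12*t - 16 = (t - 4)*(t + 2)^2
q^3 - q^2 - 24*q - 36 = (q - 6)*(q + 2)*(q + 3)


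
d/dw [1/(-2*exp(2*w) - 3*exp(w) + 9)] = (4*exp(w) + 3)*exp(w)/(2*exp(2*w) + 3*exp(w) - 9)^2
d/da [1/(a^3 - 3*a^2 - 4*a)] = (-3*a^2 + 6*a + 4)/(a^2*(-a^2 + 3*a + 4)^2)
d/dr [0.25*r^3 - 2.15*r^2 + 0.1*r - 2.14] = 0.75*r^2 - 4.3*r + 0.1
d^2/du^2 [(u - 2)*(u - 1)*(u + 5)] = 6*u + 4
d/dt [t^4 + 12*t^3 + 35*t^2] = 2*t*(2*t^2 + 18*t + 35)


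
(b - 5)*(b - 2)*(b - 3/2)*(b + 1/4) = b^4 - 33*b^3/4 + 147*b^2/8 - 79*b/8 - 15/4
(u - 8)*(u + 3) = u^2 - 5*u - 24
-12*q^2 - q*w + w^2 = (-4*q + w)*(3*q + w)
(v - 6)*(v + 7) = v^2 + v - 42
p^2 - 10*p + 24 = (p - 6)*(p - 4)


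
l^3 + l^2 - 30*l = l*(l - 5)*(l + 6)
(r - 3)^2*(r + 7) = r^3 + r^2 - 33*r + 63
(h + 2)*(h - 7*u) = h^2 - 7*h*u + 2*h - 14*u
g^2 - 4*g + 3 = (g - 3)*(g - 1)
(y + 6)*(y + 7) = y^2 + 13*y + 42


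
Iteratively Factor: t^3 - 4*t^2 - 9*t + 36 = (t - 4)*(t^2 - 9) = (t - 4)*(t - 3)*(t + 3)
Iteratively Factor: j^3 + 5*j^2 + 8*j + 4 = (j + 1)*(j^2 + 4*j + 4) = (j + 1)*(j + 2)*(j + 2)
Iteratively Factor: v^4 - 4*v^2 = (v - 2)*(v^3 + 2*v^2) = v*(v - 2)*(v^2 + 2*v) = v*(v - 2)*(v + 2)*(v)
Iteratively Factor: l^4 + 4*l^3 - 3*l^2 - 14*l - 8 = (l - 2)*(l^3 + 6*l^2 + 9*l + 4) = (l - 2)*(l + 1)*(l^2 + 5*l + 4) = (l - 2)*(l + 1)^2*(l + 4)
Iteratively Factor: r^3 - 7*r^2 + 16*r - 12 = (r - 2)*(r^2 - 5*r + 6) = (r - 3)*(r - 2)*(r - 2)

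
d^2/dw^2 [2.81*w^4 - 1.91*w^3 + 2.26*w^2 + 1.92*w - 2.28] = 33.72*w^2 - 11.46*w + 4.52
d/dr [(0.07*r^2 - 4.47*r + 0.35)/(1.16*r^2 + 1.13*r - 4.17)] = (5.2643*r^2 - 1.3958*r + 18.2444)/(1.3456*r^4 + 2.6216*r^3 - 8.3975*r^2 - 9.4242*r + 17.3889)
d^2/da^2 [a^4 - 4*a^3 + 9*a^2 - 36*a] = 12*a^2 - 24*a + 18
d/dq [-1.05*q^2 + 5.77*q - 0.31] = 5.77 - 2.1*q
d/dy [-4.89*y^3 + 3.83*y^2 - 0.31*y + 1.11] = -14.67*y^2 + 7.66*y - 0.31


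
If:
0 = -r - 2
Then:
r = -2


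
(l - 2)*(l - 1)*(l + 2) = l^3 - l^2 - 4*l + 4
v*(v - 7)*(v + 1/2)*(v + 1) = v^4 - 11*v^3/2 - 10*v^2 - 7*v/2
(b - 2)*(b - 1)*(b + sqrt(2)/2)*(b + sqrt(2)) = b^4 - 3*b^3 + 3*sqrt(2)*b^3/2 - 9*sqrt(2)*b^2/2 + 3*b^2 - 3*b + 3*sqrt(2)*b + 2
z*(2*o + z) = 2*o*z + z^2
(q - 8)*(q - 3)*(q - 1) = q^3 - 12*q^2 + 35*q - 24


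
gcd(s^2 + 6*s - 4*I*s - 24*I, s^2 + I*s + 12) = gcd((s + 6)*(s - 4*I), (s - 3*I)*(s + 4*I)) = 1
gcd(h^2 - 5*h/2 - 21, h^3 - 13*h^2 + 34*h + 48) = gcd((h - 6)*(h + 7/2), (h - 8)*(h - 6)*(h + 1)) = h - 6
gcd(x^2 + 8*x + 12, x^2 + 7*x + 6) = x + 6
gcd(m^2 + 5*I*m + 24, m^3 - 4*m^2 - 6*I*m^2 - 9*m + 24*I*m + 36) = m - 3*I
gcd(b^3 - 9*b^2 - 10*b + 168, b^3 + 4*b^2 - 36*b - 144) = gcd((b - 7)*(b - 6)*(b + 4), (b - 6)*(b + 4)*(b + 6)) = b^2 - 2*b - 24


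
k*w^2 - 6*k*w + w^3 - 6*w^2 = w*(k + w)*(w - 6)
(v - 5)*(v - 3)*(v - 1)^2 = v^4 - 10*v^3 + 32*v^2 - 38*v + 15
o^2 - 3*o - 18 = (o - 6)*(o + 3)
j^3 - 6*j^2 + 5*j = j*(j - 5)*(j - 1)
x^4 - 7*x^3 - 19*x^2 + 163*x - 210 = (x - 7)*(x - 3)*(x - 2)*(x + 5)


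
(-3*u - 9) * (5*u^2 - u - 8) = -15*u^3 - 42*u^2 + 33*u + 72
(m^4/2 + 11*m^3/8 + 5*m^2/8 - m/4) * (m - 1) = m^5/2 + 7*m^4/8 - 3*m^3/4 - 7*m^2/8 + m/4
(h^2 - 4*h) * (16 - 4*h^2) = -4*h^4 + 16*h^3 + 16*h^2 - 64*h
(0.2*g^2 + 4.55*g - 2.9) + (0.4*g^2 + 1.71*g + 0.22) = 0.6*g^2 + 6.26*g - 2.68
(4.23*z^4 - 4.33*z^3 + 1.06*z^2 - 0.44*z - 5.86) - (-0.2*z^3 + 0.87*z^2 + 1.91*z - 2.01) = 4.23*z^4 - 4.13*z^3 + 0.19*z^2 - 2.35*z - 3.85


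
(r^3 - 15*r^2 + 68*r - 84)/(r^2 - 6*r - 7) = (r^2 - 8*r + 12)/(r + 1)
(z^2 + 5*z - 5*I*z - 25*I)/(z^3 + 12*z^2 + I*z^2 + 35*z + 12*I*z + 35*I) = (z - 5*I)/(z^2 + z*(7 + I) + 7*I)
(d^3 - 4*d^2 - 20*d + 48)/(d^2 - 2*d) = d - 2 - 24/d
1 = 1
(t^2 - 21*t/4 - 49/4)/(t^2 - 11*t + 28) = (t + 7/4)/(t - 4)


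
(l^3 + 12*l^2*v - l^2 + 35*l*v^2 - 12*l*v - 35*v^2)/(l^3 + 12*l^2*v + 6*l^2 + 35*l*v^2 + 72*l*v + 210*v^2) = (l - 1)/(l + 6)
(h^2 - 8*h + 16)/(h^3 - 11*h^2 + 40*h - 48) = 1/(h - 3)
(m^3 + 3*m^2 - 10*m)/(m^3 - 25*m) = (m - 2)/(m - 5)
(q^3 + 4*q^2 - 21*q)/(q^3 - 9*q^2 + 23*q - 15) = q*(q + 7)/(q^2 - 6*q + 5)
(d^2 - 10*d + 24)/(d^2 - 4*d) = (d - 6)/d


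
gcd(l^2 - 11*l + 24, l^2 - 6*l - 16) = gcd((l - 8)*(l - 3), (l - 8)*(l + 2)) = l - 8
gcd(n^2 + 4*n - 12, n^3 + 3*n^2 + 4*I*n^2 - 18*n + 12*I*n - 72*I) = n + 6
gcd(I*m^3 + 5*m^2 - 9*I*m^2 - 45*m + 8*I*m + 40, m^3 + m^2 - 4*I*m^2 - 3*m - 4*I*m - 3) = 1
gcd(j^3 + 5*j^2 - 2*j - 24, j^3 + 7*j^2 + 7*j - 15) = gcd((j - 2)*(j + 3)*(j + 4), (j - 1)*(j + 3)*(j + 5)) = j + 3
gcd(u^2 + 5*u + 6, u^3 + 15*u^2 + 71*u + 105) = u + 3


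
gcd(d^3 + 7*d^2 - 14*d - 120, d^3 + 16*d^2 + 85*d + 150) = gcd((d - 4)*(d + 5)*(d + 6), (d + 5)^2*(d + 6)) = d^2 + 11*d + 30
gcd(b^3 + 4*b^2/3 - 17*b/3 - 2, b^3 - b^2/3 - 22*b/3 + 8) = b^2 + b - 6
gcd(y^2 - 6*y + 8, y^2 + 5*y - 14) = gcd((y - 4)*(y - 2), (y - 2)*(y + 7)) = y - 2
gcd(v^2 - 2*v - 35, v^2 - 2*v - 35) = v^2 - 2*v - 35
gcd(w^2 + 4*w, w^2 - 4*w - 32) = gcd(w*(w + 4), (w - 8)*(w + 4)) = w + 4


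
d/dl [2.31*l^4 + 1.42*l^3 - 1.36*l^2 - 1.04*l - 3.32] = 9.24*l^3 + 4.26*l^2 - 2.72*l - 1.04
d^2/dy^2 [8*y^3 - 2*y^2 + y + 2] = 48*y - 4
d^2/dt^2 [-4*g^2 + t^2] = 2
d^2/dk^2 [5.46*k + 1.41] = 0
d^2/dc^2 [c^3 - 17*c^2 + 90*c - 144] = 6*c - 34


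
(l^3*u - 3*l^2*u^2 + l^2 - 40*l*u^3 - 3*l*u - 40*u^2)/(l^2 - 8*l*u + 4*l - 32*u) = (l^2*u + 5*l*u^2 + l + 5*u)/(l + 4)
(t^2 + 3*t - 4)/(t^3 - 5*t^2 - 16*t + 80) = (t - 1)/(t^2 - 9*t + 20)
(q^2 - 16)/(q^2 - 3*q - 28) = (q - 4)/(q - 7)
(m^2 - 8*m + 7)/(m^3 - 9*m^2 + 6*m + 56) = (m - 1)/(m^2 - 2*m - 8)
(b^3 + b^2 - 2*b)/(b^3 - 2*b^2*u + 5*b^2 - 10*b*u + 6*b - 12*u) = b*(1 - b)/(-b^2 + 2*b*u - 3*b + 6*u)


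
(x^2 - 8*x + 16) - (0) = x^2 - 8*x + 16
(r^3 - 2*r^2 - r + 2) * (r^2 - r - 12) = r^5 - 3*r^4 - 11*r^3 + 27*r^2 + 10*r - 24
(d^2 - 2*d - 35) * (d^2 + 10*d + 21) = d^4 + 8*d^3 - 34*d^2 - 392*d - 735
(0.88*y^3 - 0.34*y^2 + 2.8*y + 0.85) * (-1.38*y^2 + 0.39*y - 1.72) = -1.2144*y^5 + 0.8124*y^4 - 5.5102*y^3 + 0.5038*y^2 - 4.4845*y - 1.462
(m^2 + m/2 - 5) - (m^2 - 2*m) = 5*m/2 - 5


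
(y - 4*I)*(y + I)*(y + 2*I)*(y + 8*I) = y^4 + 7*I*y^3 + 18*y^2 + 88*I*y - 64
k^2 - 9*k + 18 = (k - 6)*(k - 3)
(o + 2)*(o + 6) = o^2 + 8*o + 12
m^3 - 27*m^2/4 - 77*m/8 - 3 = (m - 8)*(m + 1/2)*(m + 3/4)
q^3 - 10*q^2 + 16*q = q*(q - 8)*(q - 2)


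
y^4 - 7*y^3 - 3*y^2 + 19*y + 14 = (y - 7)*(y - 2)*(y + 1)^2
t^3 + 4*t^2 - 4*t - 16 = (t - 2)*(t + 2)*(t + 4)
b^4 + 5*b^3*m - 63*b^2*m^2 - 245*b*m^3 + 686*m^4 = (b - 7*m)*(b - 2*m)*(b + 7*m)^2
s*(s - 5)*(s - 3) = s^3 - 8*s^2 + 15*s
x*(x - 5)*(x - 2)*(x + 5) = x^4 - 2*x^3 - 25*x^2 + 50*x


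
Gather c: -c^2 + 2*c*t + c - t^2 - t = -c^2 + c*(2*t + 1) - t^2 - t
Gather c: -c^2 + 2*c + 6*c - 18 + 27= -c^2 + 8*c + 9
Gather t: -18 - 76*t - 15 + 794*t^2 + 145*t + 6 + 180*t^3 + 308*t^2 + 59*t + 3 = 180*t^3 + 1102*t^2 + 128*t - 24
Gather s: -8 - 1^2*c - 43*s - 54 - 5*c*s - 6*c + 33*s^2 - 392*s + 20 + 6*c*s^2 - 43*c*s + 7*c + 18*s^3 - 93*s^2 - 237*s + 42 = 18*s^3 + s^2*(6*c - 60) + s*(-48*c - 672)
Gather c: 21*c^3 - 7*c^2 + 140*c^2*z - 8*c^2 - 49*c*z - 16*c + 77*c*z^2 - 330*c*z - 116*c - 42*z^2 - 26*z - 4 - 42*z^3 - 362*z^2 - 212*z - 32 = 21*c^3 + c^2*(140*z - 15) + c*(77*z^2 - 379*z - 132) - 42*z^3 - 404*z^2 - 238*z - 36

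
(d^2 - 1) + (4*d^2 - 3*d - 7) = 5*d^2 - 3*d - 8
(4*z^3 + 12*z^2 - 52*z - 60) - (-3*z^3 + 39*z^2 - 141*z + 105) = 7*z^3 - 27*z^2 + 89*z - 165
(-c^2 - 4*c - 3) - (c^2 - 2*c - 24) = -2*c^2 - 2*c + 21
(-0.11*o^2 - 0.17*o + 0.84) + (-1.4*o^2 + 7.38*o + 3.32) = -1.51*o^2 + 7.21*o + 4.16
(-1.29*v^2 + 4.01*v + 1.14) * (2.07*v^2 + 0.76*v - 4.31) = -2.6703*v^4 + 7.3203*v^3 + 10.9673*v^2 - 16.4167*v - 4.9134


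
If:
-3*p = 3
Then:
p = -1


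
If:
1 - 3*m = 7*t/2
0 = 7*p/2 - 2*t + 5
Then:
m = 1/3 - 7*t/6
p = 4*t/7 - 10/7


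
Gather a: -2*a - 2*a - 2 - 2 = -4*a - 4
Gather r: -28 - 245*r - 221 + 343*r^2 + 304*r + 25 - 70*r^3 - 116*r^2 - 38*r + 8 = -70*r^3 + 227*r^2 + 21*r - 216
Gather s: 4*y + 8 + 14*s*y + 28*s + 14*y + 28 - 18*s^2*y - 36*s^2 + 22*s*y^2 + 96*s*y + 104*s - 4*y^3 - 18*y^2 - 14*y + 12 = s^2*(-18*y - 36) + s*(22*y^2 + 110*y + 132) - 4*y^3 - 18*y^2 + 4*y + 48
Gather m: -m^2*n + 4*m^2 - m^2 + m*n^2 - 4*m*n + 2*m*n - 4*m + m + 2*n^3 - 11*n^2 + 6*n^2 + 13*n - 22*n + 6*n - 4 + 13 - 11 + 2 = m^2*(3 - n) + m*(n^2 - 2*n - 3) + 2*n^3 - 5*n^2 - 3*n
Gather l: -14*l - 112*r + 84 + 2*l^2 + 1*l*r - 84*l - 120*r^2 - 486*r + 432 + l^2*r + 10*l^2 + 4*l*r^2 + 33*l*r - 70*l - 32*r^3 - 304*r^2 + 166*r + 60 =l^2*(r + 12) + l*(4*r^2 + 34*r - 168) - 32*r^3 - 424*r^2 - 432*r + 576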